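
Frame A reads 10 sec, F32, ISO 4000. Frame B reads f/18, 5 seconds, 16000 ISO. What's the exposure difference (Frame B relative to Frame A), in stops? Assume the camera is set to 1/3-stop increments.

2 2/3 stops brighter

Aperture: f/32 → f/29 → f/25 → f/22 → f/20 → f/18 — 1 2/3 stops opened up (brighter).
Shutter speed: 10 → 8 → 6 → 5 — 1 stop faster (darker).
ISO: 4000 → 5000 → 6400 → 8000 → 10000 → 12800 → 16000 — 2 stops higher (brighter).
Net: +1 2/3 −1 +2 = +2 2/3 stops.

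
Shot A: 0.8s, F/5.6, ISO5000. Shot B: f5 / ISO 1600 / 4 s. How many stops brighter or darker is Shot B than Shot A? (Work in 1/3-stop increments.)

Aperture: f/5.6 → f/5 — 1/3 stop opened up (brighter).
Shutter speed: 0.8 → 1 → 1.3 → 1.6 → 2 → 2.5 → 3.2 → 4 — 2 1/3 stops longer (brighter).
ISO: 5000 → 4000 → 3200 → 2500 → 2000 → 1600 — 1 2/3 stops dropped (darker).
Net: +1/3 +2 1/3 −1 2/3 = +1 stop.

1 stop brighter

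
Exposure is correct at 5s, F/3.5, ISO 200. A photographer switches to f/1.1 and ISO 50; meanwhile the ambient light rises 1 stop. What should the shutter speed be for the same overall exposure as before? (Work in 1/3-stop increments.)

1 s

Scene light: 1 stop brighter.
Aperture: f/3.5 → f/3.2 → f/2.8 → f/2.5 → f/2.2 → f/2 → f/1.8 → f/1.6 → f/1.4 → f/1.2 → f/1.1 — 3 1/3 stops wider (brighter).
ISO: 200 → 160 → 125 → 100 → 80 → 64 → 50 — 2 stops lower (darker).
Net so far: 2 1/3 stops brighter. Shutter speed: 5 → 4 → 3.2 → 2.5 → 2 → 1.6 → 1.3 → 1.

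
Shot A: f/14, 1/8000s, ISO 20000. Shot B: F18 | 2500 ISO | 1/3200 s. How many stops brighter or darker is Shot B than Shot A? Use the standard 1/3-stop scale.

2 1/3 stops darker

Aperture: f/14 → f/16 → f/18 — 2/3 stop stopped down (darker).
Shutter speed: 1/8000 → 1/6400 → 1/5000 → 1/4000 → 1/3200 — 1 1/3 stops slower (brighter).
ISO: 20000 → 16000 → 12800 → 10000 → 8000 → 6400 → 5000 → 4000 → 3200 → 2500 — 3 stops lower (darker).
Net: −2/3 +1 1/3 −3 = −2 1/3 stops.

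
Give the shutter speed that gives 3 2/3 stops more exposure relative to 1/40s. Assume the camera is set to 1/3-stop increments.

Shutter speed: 1/40 → 1/30 → 1/25 → 1/20 → 1/15 → 1/13 → 1/10 → 1/8 → 1/6 → 1/5 → 1/4 → 0.3 — 3 2/3 stops longer (brighter).

0.3 s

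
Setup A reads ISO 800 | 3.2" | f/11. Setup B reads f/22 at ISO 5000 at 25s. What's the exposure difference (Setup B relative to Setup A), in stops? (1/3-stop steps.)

Aperture: f/11 → f/13 → f/14 → f/16 → f/18 → f/20 → f/22 — 2 stops stopped down (darker).
Shutter speed: 3.2 → 4 → 5 → 6 → 8 → 10 → 13 → 15 → 20 → 25 — 3 stops longer (brighter).
ISO: 800 → 1000 → 1250 → 1600 → 2000 → 2500 → 3200 → 4000 → 5000 — 2 2/3 stops raised (brighter).
Net: −2 +3 +2 2/3 = +3 2/3 stops.

3 2/3 stops brighter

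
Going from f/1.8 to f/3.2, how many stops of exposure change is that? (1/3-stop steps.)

f/1.8 → f/2 → f/2.2 → f/2.5 → f/2.8 → f/3.2 — count the steps: 5 third-stops = 1 2/3 stops.

1 2/3 stops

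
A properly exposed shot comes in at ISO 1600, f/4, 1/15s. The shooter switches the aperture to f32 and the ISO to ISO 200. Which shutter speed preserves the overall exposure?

Aperture: f/4 → f/5.6 → f/8 → f/11 → f/16 → f/22 → f/32 — 6 stops narrower (darker).
ISO: 1600 → 800 → 400 → 200 — 3 stops dropped (darker).
Net change so far: 9 stops darker. Offset with the shutter speed: 1/15 → 1/8 → 1/4 → 1/2 → 1 → 2 → 4 → 8 → 15 → 30.

30 s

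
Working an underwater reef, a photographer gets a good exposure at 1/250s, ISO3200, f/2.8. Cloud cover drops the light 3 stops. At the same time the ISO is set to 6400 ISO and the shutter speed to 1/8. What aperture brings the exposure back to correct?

Scene light: 3 stops darker.
ISO: 3200 → 6400 — 1 stop higher (brighter).
Shutter speed: 1/250 → 1/125 → 1/60 → 1/30 → 1/15 → 1/8 — 5 stops longer (brighter).
Net so far: 3 stops brighter. Aperture: f/2.8 → f/4 → f/5.6 → f/8.

f/8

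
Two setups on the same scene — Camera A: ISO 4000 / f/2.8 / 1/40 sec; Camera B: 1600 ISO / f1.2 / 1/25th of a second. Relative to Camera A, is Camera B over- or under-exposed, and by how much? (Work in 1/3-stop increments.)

1 2/3 stops brighter

Aperture: f/2.8 → f/2.5 → f/2.2 → f/2 → f/1.8 → f/1.6 → f/1.4 → f/1.2 — 2 1/3 stops wider (brighter).
Shutter speed: 1/40 → 1/30 → 1/25 — 2/3 stop slower (brighter).
ISO: 4000 → 3200 → 2500 → 2000 → 1600 — 1 1/3 stops lower (darker).
Net: +2 1/3 +2/3 −1 1/3 = +1 2/3 stops.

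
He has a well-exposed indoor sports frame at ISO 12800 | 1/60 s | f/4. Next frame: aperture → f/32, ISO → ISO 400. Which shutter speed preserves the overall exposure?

Aperture: f/4 → f/5.6 → f/8 → f/11 → f/16 → f/22 → f/32 — 6 stops stopped down (darker).
ISO: 12800 → 6400 → 3200 → 1600 → 800 → 400 — 5 stops dropped (darker).
Net change so far: 11 stops darker. Offset with the shutter speed: 1/60 → 1/30 → 1/15 → 1/8 → 1/4 → 1/2 → 1 → 2 → 4 → 8 → 15 → 30.

30 s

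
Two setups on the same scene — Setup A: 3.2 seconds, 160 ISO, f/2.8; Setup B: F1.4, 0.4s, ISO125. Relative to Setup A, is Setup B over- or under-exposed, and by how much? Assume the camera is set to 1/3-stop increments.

1 1/3 stops darker

Aperture: f/2.8 → f/2.5 → f/2.2 → f/2 → f/1.8 → f/1.6 → f/1.4 — 2 stops opened up (brighter).
Shutter speed: 3.2 → 2.5 → 2 → 1.6 → 1.3 → 1 → 0.8 → 0.6 → 0.5 → 0.4 — 3 stops shorter (darker).
ISO: 160 → 125 — 1/3 stop dropped (darker).
Net: +2 −3 −1/3 = −1 1/3 stops.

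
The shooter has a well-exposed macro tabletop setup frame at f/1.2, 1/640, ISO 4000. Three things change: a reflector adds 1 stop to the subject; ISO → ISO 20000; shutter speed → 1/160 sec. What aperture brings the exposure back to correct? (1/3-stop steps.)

Scene light: 1 stop brighter.
ISO: 4000 → 5000 → 6400 → 8000 → 10000 → 12800 → 16000 → 20000 — 2 1/3 stops raised (brighter).
Shutter speed: 1/640 → 1/500 → 1/400 → 1/320 → 1/250 → 1/200 → 1/160 — 2 stops slower (brighter).
Net so far: 5 1/3 stops brighter. Aperture: f/1.2 → f/1.4 → f/1.6 → f/1.8 → f/2 → f/2.2 → f/2.5 → f/2.8 → f/3.2 → f/3.5 → f/4 → f/4.5 → f/5 → f/5.6 → f/6.3 → f/7.1 → f/8.

f/8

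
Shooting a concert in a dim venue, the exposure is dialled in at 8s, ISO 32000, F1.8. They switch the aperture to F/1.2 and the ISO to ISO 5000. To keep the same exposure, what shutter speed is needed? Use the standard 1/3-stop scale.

25 s

Aperture: f/1.8 → f/1.6 → f/1.4 → f/1.2 — 1 stop larger aperture (brighter).
ISO: 32000 → 25600 → 20000 → 16000 → 12800 → 10000 → 8000 → 6400 → 5000 — 2 2/3 stops dropped (darker).
Net change so far: 1 2/3 stops darker. Offset with the shutter speed: 8 → 10 → 13 → 15 → 20 → 25.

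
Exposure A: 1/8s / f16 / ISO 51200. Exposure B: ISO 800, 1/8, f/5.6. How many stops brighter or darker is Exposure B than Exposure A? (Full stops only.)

3 stops darker

Aperture: f/16 → f/11 → f/8 → f/5.6 — 3 stops opened up (brighter).
Shutter speed: unchanged.
ISO: 51200 → 25600 → 12800 → 6400 → 3200 → 1600 → 800 — 6 stops lower (darker).
Net: +3 −6 = −3 stops.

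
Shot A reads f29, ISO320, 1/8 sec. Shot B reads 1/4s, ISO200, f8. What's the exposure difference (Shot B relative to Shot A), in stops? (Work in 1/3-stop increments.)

Aperture: f/29 → f/25 → f/22 → f/20 → f/18 → f/16 → f/14 → f/13 → f/11 → f/10 → f/9 → f/8 — 3 2/3 stops wider (brighter).
Shutter speed: 1/8 → 1/6 → 1/5 → 1/4 — 1 stop slower (brighter).
ISO: 320 → 250 → 200 — 2/3 stop lower (darker).
Net: +3 2/3 +1 −2/3 = +4 stops.

4 stops brighter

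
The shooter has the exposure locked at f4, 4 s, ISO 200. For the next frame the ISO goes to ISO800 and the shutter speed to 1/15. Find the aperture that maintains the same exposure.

f/1.0

ISO: 200 → 400 → 800 — 2 stops higher (brighter).
Shutter speed: 4 → 2 → 1 → 1/2 → 1/4 → 1/8 → 1/15 — 6 stops faster (darker).
Net change so far: 4 stops darker. Offset with the aperture: f/4 → f/2.8 → f/2 → f/1.4 → f/1.0.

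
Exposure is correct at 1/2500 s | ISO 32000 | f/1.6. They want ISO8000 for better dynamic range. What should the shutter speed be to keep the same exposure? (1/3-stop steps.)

ISO: 32000 → 25600 → 20000 → 16000 → 12800 → 10000 → 8000 — 2 stops lower (darker).
Need 2 stops brighter from the shutter speed: 1/2500 → 1/2000 → 1/1600 → 1/1250 → 1/1000 → 1/800 → 1/640.

1/640s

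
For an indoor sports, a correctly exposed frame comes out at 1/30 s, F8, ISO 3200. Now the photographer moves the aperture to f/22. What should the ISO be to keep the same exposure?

Aperture: f/8 → f/11 → f/16 → f/22 — 3 stops narrower (darker).
Need 3 stops brighter from the ISO: 3200 → 6400 → 12800 → 25600.

ISO 25600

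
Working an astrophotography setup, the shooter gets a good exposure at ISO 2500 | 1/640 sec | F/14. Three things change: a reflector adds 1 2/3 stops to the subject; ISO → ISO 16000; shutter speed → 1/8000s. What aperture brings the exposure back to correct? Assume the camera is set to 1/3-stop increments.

f/18

Scene light: 1 2/3 stops brighter.
ISO: 2500 → 3200 → 4000 → 5000 → 6400 → 8000 → 10000 → 12800 → 16000 — 2 2/3 stops raised (brighter).
Shutter speed: 1/640 → 1/800 → 1/1000 → 1/1250 → 1/1600 → 1/2000 → 1/2500 → 1/3200 → 1/4000 → 1/5000 → 1/6400 → 1/8000 — 3 2/3 stops faster (darker).
Net so far: 2/3 stop brighter. Aperture: f/14 → f/16 → f/18.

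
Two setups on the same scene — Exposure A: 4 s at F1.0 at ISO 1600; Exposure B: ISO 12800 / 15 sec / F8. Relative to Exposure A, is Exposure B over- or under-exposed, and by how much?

Aperture: f/1.0 → f/1.4 → f/2 → f/2.8 → f/4 → f/5.6 → f/8 — 6 stops stopped down (darker).
Shutter speed: 4 → 8 → 15 — 2 stops slower (brighter).
ISO: 1600 → 3200 → 6400 → 12800 — 3 stops raised (brighter).
Net: −6 +2 +3 = −1 stop.

1 stop darker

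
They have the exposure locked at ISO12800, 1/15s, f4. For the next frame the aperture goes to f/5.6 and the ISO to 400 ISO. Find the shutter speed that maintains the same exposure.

4 s

Aperture: f/4 → f/5.6 — 1 stop narrower (darker).
ISO: 12800 → 6400 → 3200 → 1600 → 800 → 400 — 5 stops lower (darker).
Net change so far: 6 stops darker. Offset with the shutter speed: 1/15 → 1/8 → 1/4 → 1/2 → 1 → 2 → 4.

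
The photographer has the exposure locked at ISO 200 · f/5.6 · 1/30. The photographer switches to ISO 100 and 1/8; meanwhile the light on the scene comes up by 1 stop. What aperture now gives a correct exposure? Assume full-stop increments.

Scene light: 1 stop brighter.
ISO: 200 → 100 — 1 stop lower (darker).
Shutter speed: 1/30 → 1/15 → 1/8 — 2 stops longer (brighter).
Net so far: 2 stops brighter. Aperture: f/5.6 → f/8 → f/11.

f/11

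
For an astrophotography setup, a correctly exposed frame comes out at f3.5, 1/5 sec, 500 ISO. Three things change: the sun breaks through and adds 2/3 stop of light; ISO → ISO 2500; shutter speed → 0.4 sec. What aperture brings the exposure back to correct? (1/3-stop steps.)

Scene light: 2/3 stop brighter.
ISO: 500 → 640 → 800 → 1000 → 1250 → 1600 → 2000 → 2500 — 2 1/3 stops higher (brighter).
Shutter speed: 1/5 → 1/4 → 0.3 → 0.4 — 1 stop slower (brighter).
Net so far: 4 stops brighter. Aperture: f/3.5 → f/4 → f/4.5 → f/5 → f/5.6 → f/6.3 → f/7.1 → f/8 → f/9 → f/10 → f/11 → f/13 → f/14.

f/14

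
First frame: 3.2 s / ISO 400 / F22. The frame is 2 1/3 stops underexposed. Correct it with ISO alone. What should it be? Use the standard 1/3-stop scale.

Underexposed by 2 1/3 stops → need 2 1/3 stops brighter.
ISO: 400 → 500 → 640 → 800 → 1000 → 1250 → 1600 → 2000.

ISO 2000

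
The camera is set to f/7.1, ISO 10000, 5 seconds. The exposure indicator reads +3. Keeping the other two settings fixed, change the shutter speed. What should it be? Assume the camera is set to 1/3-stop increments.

0.6 s

Overexposed by 3 stops → need 3 stops darker.
Shutter speed: 5 → 4 → 3.2 → 2.5 → 2 → 1.6 → 1.3 → 1 → 0.8 → 0.6.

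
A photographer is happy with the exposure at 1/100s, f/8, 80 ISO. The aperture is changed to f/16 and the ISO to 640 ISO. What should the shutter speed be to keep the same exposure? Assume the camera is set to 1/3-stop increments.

1/200s

Aperture: f/8 → f/9 → f/10 → f/11 → f/13 → f/14 → f/16 — 2 stops stopped down (darker).
ISO: 80 → 100 → 125 → 160 → 200 → 250 → 320 → 400 → 500 → 640 — 3 stops higher (brighter).
Net change so far: 1 stop brighter. Offset with the shutter speed: 1/100 → 1/125 → 1/160 → 1/200.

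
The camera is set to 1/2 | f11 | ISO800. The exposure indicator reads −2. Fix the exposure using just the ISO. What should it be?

ISO 3200

Underexposed by 2 stops → need 2 stops brighter.
ISO: 800 → 1600 → 3200.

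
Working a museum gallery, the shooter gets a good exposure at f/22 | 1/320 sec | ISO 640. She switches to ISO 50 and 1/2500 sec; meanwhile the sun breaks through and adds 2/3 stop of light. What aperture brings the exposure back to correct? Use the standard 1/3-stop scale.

Scene light: 2/3 stop brighter.
ISO: 640 → 500 → 400 → 320 → 250 → 200 → 160 → 125 → 100 → 80 → 64 → 50 — 3 2/3 stops dropped (darker).
Shutter speed: 1/320 → 1/400 → 1/500 → 1/640 → 1/800 → 1/1000 → 1/1250 → 1/1600 → 1/2000 → 1/2500 — 3 stops shorter (darker).
Net so far: 6 stops darker. Aperture: f/22 → f/20 → f/18 → f/16 → f/14 → f/13 → f/11 → f/10 → f/9 → f/8 → f/7.1 → f/6.3 → f/5.6 → f/5 → f/4.5 → f/4 → f/3.5 → f/3.2 → f/2.8.

f/2.8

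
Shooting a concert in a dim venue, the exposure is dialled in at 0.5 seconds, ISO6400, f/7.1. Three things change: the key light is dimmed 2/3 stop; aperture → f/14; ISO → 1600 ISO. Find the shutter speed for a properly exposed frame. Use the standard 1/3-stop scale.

13 s

Scene light: 2/3 stop darker.
Aperture: f/7.1 → f/8 → f/9 → f/10 → f/11 → f/13 → f/14 — 2 stops narrower (darker).
ISO: 6400 → 5000 → 4000 → 3200 → 2500 → 2000 → 1600 — 2 stops lower (darker).
Net so far: 4 2/3 stops darker. Shutter speed: 0.5 → 0.6 → 0.8 → 1 → 1.3 → 1.6 → 2 → 2.5 → 3.2 → 4 → 5 → 6 → 8 → 10 → 13.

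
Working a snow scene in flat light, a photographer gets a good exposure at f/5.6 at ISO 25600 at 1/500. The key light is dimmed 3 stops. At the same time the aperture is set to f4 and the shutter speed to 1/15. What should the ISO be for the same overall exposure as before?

ISO 3200

Scene light: 3 stops darker.
Aperture: f/5.6 → f/4 — 1 stop larger aperture (brighter).
Shutter speed: 1/500 → 1/250 → 1/125 → 1/60 → 1/30 → 1/15 — 5 stops slower (brighter).
Net so far: 3 stops brighter. ISO: 25600 → 12800 → 6400 → 3200.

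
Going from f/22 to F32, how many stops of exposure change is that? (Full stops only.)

f/22 → f/32 — count the steps: 1 stop.

1 stop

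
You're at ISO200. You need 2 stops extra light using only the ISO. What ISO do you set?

ISO: 200 → 400 → 800 — 2 stops higher (brighter).

ISO 800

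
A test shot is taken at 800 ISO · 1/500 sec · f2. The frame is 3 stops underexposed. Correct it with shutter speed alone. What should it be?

1/60s

Underexposed by 3 stops → need 3 stops brighter.
Shutter speed: 1/500 → 1/250 → 1/125 → 1/60.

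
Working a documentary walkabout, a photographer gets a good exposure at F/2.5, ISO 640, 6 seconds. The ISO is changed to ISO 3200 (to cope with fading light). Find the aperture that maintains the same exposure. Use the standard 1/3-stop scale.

ISO: 640 → 800 → 1000 → 1250 → 1600 → 2000 → 2500 → 3200 — 2 1/3 stops higher (brighter).
Need 2 1/3 stops darker from the aperture: f/2.5 → f/2.8 → f/3.2 → f/3.5 → f/4 → f/4.5 → f/5 → f/5.6.

f/5.6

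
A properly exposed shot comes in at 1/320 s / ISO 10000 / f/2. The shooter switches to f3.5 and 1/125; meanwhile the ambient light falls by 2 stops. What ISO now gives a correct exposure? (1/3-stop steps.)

ISO 51200

Scene light: 2 stops darker.
Aperture: f/2 → f/2.2 → f/2.5 → f/2.8 → f/3.2 → f/3.5 — 1 2/3 stops stopped down (darker).
Shutter speed: 1/320 → 1/250 → 1/200 → 1/160 → 1/125 — 1 1/3 stops longer (brighter).
Net so far: 2 1/3 stops darker. ISO: 10000 → 12800 → 16000 → 20000 → 25600 → 32000 → 40000 → 51200.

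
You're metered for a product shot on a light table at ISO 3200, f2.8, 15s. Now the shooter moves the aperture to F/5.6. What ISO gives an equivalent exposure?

Aperture: f/2.8 → f/4 → f/5.6 — 2 stops smaller aperture (darker).
Need 2 stops brighter from the ISO: 3200 → 6400 → 12800.

ISO 12800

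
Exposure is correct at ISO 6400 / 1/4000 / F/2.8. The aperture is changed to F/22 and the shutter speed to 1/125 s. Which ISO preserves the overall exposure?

ISO 12800

Aperture: f/2.8 → f/4 → f/5.6 → f/8 → f/11 → f/16 → f/22 — 6 stops stopped down (darker).
Shutter speed: 1/4000 → 1/2000 → 1/1000 → 1/500 → 1/250 → 1/125 — 5 stops slower (brighter).
Net change so far: 1 stop darker. Offset with the ISO: 6400 → 12800.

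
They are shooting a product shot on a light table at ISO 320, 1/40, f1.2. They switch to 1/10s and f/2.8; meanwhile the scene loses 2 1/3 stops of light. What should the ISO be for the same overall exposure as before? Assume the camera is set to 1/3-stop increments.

ISO 2000

Scene light: 2 1/3 stops darker.
Shutter speed: 1/40 → 1/30 → 1/25 → 1/20 → 1/15 → 1/13 → 1/10 — 2 stops slower (brighter).
Aperture: f/1.2 → f/1.4 → f/1.6 → f/1.8 → f/2 → f/2.2 → f/2.5 → f/2.8 — 2 1/3 stops stopped down (darker).
Net so far: 2 2/3 stops darker. ISO: 320 → 400 → 500 → 640 → 800 → 1000 → 1250 → 1600 → 2000.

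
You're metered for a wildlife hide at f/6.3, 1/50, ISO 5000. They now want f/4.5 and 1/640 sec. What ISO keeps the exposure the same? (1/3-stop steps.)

Aperture: f/6.3 → f/5.6 → f/5 → f/4.5 — 1 stop opened up (brighter).
Shutter speed: 1/50 → 1/60 → 1/80 → 1/100 → 1/125 → 1/160 → 1/200 → 1/250 → 1/320 → 1/400 → 1/500 → 1/640 — 3 2/3 stops faster (darker).
Net change so far: 2 2/3 stops darker. Offset with the ISO: 5000 → 6400 → 8000 → 10000 → 12800 → 16000 → 20000 → 25600 → 32000.

ISO 32000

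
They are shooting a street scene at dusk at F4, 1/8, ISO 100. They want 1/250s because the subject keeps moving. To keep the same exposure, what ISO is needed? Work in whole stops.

ISO 3200

Shutter speed: 1/8 → 1/15 → 1/30 → 1/60 → 1/125 → 1/250 — 5 stops shorter (darker).
Need 5 stops brighter from the ISO: 100 → 200 → 400 → 800 → 1600 → 3200.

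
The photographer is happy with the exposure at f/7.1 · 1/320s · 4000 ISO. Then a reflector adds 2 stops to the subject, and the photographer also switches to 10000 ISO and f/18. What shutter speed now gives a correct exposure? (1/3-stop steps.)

1/500s

Scene light: 2 stops brighter.
ISO: 4000 → 5000 → 6400 → 8000 → 10000 — 1 1/3 stops raised (brighter).
Aperture: f/7.1 → f/8 → f/9 → f/10 → f/11 → f/13 → f/14 → f/16 → f/18 — 2 2/3 stops stopped down (darker).
Net so far: 2/3 stop brighter. Shutter speed: 1/320 → 1/400 → 1/500.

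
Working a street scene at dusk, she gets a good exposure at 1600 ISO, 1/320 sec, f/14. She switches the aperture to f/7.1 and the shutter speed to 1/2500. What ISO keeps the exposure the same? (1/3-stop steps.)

Aperture: f/14 → f/13 → f/11 → f/10 → f/9 → f/8 → f/7.1 — 2 stops wider (brighter).
Shutter speed: 1/320 → 1/400 → 1/500 → 1/640 → 1/800 → 1/1000 → 1/1250 → 1/1600 → 1/2000 → 1/2500 — 3 stops shorter (darker).
Net change so far: 1 stop darker. Offset with the ISO: 1600 → 2000 → 2500 → 3200.

ISO 3200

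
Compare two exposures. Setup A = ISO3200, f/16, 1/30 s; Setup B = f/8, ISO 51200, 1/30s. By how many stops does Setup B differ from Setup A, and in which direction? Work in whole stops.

Aperture: f/16 → f/11 → f/8 — 2 stops larger aperture (brighter).
Shutter speed: unchanged.
ISO: 3200 → 6400 → 12800 → 25600 → 51200 — 4 stops higher (brighter).
Net: +2 +4 = +6 stops.

6 stops brighter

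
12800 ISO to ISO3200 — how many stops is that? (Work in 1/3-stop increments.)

2 stops

12800 → 10000 → 8000 → 6400 → 5000 → 4000 → 3200 — count the steps: 6 third-stops = 2 stops.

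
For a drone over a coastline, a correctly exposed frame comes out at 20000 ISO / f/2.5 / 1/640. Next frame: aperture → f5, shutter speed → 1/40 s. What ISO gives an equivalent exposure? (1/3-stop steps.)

Aperture: f/2.5 → f/2.8 → f/3.2 → f/3.5 → f/4 → f/4.5 → f/5 — 2 stops stopped down (darker).
Shutter speed: 1/640 → 1/500 → 1/400 → 1/320 → 1/250 → 1/200 → 1/160 → 1/125 → 1/100 → 1/80 → 1/60 → 1/50 → 1/40 — 4 stops slower (brighter).
Net change so far: 2 stops brighter. Offset with the ISO: 20000 → 16000 → 12800 → 10000 → 8000 → 6400 → 5000.

ISO 5000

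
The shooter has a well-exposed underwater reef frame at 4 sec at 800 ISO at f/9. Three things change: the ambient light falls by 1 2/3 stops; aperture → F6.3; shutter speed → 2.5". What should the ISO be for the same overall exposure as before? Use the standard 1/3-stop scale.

ISO 2000

Scene light: 1 2/3 stops darker.
Aperture: f/9 → f/8 → f/7.1 → f/6.3 — 1 stop larger aperture (brighter).
Shutter speed: 4 → 3.2 → 2.5 — 2/3 stop faster (darker).
Net so far: 1 1/3 stops darker. ISO: 800 → 1000 → 1250 → 1600 → 2000.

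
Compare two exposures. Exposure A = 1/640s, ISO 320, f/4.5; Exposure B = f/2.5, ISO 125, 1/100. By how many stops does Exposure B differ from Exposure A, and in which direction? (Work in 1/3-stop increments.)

Aperture: f/4.5 → f/4 → f/3.5 → f/3.2 → f/2.8 → f/2.5 — 1 2/3 stops larger aperture (brighter).
Shutter speed: 1/640 → 1/500 → 1/400 → 1/320 → 1/250 → 1/200 → 1/160 → 1/125 → 1/100 — 2 2/3 stops longer (brighter).
ISO: 320 → 250 → 200 → 160 → 125 — 1 1/3 stops lower (darker).
Net: +1 2/3 +2 2/3 −1 1/3 = +3 stops.

3 stops brighter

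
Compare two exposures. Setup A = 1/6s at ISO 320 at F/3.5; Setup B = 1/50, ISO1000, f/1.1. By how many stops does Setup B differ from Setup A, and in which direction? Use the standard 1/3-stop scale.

2 stops brighter

Aperture: f/3.5 → f/3.2 → f/2.8 → f/2.5 → f/2.2 → f/2 → f/1.8 → f/1.6 → f/1.4 → f/1.2 → f/1.1 — 3 1/3 stops larger aperture (brighter).
Shutter speed: 1/6 → 1/8 → 1/10 → 1/13 → 1/15 → 1/20 → 1/25 → 1/30 → 1/40 → 1/50 — 3 stops shorter (darker).
ISO: 320 → 400 → 500 → 640 → 800 → 1000 — 1 2/3 stops raised (brighter).
Net: +3 1/3 −3 +1 2/3 = +2 stops.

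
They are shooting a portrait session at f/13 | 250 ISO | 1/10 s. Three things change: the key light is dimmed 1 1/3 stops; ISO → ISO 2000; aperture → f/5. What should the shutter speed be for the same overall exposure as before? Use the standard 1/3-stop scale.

1/200s

Scene light: 1 1/3 stops darker.
ISO: 250 → 320 → 400 → 500 → 640 → 800 → 1000 → 1250 → 1600 → 2000 — 3 stops higher (brighter).
Aperture: f/13 → f/11 → f/10 → f/9 → f/8 → f/7.1 → f/6.3 → f/5.6 → f/5 — 2 2/3 stops opened up (brighter).
Net so far: 4 1/3 stops brighter. Shutter speed: 1/10 → 1/13 → 1/15 → 1/20 → 1/25 → 1/30 → 1/40 → 1/50 → 1/60 → 1/80 → 1/100 → 1/125 → 1/160 → 1/200.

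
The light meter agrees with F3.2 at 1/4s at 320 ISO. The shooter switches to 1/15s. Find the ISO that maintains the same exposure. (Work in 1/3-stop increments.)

Shutter speed: 1/4 → 1/5 → 1/6 → 1/8 → 1/10 → 1/13 → 1/15 — 2 stops faster (darker).
Need 2 stops brighter from the ISO: 320 → 400 → 500 → 640 → 800 → 1000 → 1250.

ISO 1250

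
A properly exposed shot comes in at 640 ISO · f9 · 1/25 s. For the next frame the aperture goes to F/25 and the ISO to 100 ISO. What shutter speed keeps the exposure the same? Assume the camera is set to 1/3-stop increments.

2 s

Aperture: f/9 → f/10 → f/11 → f/13 → f/14 → f/16 → f/18 → f/20 → f/22 → f/25 — 3 stops narrower (darker).
ISO: 640 → 500 → 400 → 320 → 250 → 200 → 160 → 125 → 100 — 2 2/3 stops dropped (darker).
Net change so far: 5 2/3 stops darker. Offset with the shutter speed: 1/25 → 1/20 → 1/15 → 1/13 → 1/10 → 1/8 → 1/6 → 1/5 → 1/4 → 0.3 → 0.4 → 0.5 → 0.6 → 0.8 → 1 → 1.3 → 1.6 → 2.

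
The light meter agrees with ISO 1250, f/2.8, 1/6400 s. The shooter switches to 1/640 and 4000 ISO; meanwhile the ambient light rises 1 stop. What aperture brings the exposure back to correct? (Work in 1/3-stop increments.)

Scene light: 1 stop brighter.
Shutter speed: 1/6400 → 1/5000 → 1/4000 → 1/3200 → 1/2500 → 1/2000 → 1/1600 → 1/1250 → 1/1000 → 1/800 → 1/640 — 3 1/3 stops slower (brighter).
ISO: 1250 → 1600 → 2000 → 2500 → 3200 → 4000 — 1 2/3 stops raised (brighter).
Net so far: 6 stops brighter. Aperture: f/2.8 → f/3.2 → f/3.5 → f/4 → f/4.5 → f/5 → f/5.6 → f/6.3 → f/7.1 → f/8 → f/9 → f/10 → f/11 → f/13 → f/14 → f/16 → f/18 → f/20 → f/22.

f/22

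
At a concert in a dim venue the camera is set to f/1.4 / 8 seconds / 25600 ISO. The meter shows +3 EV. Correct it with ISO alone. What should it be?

ISO 3200

Overexposed by 3 stops → need 3 stops darker.
ISO: 25600 → 12800 → 6400 → 3200.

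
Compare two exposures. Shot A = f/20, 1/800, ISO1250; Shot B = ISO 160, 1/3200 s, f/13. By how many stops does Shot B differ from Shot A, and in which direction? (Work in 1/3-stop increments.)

Aperture: f/20 → f/18 → f/16 → f/14 → f/13 — 1 1/3 stops larger aperture (brighter).
Shutter speed: 1/800 → 1/1000 → 1/1250 → 1/1600 → 1/2000 → 1/2500 → 1/3200 — 2 stops shorter (darker).
ISO: 1250 → 1000 → 800 → 640 → 500 → 400 → 320 → 250 → 200 → 160 — 3 stops lower (darker).
Net: +1 1/3 −2 −3 = −3 2/3 stops.

3 2/3 stops darker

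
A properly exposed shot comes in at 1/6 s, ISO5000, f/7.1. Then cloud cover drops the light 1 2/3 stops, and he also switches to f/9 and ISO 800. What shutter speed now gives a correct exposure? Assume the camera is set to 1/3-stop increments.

5 s

Scene light: 1 2/3 stops darker.
Aperture: f/7.1 → f/8 → f/9 — 2/3 stop smaller aperture (darker).
ISO: 5000 → 4000 → 3200 → 2500 → 2000 → 1600 → 1250 → 1000 → 800 — 2 2/3 stops lower (darker).
Net so far: 5 stops darker. Shutter speed: 1/6 → 1/5 → 1/4 → 0.3 → 0.4 → 0.5 → 0.6 → 0.8 → 1 → 1.3 → 1.6 → 2 → 2.5 → 3.2 → 4 → 5.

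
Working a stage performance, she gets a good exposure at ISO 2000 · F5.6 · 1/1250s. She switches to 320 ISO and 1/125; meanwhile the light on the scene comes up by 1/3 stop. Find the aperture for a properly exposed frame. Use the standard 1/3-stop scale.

f/8

Scene light: 1/3 stop brighter.
ISO: 2000 → 1600 → 1250 → 1000 → 800 → 640 → 500 → 400 → 320 — 2 2/3 stops dropped (darker).
Shutter speed: 1/1250 → 1/1000 → 1/800 → 1/640 → 1/500 → 1/400 → 1/320 → 1/250 → 1/200 → 1/160 → 1/125 — 3 1/3 stops longer (brighter).
Net so far: 1 stop brighter. Aperture: f/5.6 → f/6.3 → f/7.1 → f/8.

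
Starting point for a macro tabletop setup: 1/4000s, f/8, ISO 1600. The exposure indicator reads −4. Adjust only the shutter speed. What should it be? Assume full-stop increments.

1/250s

Underexposed by 4 stops → need 4 stops brighter.
Shutter speed: 1/4000 → 1/2000 → 1/1000 → 1/500 → 1/250.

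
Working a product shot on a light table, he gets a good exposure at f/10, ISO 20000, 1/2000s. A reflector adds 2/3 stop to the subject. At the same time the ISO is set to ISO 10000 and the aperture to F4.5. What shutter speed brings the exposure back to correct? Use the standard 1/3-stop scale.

Scene light: 2/3 stop brighter.
ISO: 20000 → 16000 → 12800 → 10000 — 1 stop dropped (darker).
Aperture: f/10 → f/9 → f/8 → f/7.1 → f/6.3 → f/5.6 → f/5 → f/4.5 — 2 1/3 stops opened up (brighter).
Net so far: 2 stops brighter. Shutter speed: 1/2000 → 1/2500 → 1/3200 → 1/4000 → 1/5000 → 1/6400 → 1/8000.

1/8000s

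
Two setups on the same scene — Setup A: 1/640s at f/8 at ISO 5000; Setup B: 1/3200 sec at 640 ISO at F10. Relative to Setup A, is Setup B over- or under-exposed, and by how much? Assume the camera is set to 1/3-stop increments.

Aperture: f/8 → f/9 → f/10 — 2/3 stop narrower (darker).
Shutter speed: 1/640 → 1/800 → 1/1000 → 1/1250 → 1/1600 → 1/2000 → 1/2500 → 1/3200 — 2 1/3 stops faster (darker).
ISO: 5000 → 4000 → 3200 → 2500 → 2000 → 1600 → 1250 → 1000 → 800 → 640 — 3 stops dropped (darker).
Net: −2/3 −2 1/3 −3 = −6 stops.

6 stops darker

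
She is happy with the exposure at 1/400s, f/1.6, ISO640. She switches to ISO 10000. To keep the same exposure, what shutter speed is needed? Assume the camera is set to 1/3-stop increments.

1/6400s

ISO: 640 → 800 → 1000 → 1250 → 1600 → 2000 → 2500 → 3200 → 4000 → 5000 → 6400 → 8000 → 10000 — 4 stops raised (brighter).
Need 4 stops darker from the shutter speed: 1/400 → 1/500 → 1/640 → 1/800 → 1/1000 → 1/1250 → 1/1600 → 1/2000 → 1/2500 → 1/3200 → 1/4000 → 1/5000 → 1/6400.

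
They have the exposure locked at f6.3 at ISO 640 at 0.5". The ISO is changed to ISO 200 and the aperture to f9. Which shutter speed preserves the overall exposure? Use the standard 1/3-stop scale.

ISO: 640 → 500 → 400 → 320 → 250 → 200 — 1 2/3 stops dropped (darker).
Aperture: f/6.3 → f/7.1 → f/8 → f/9 — 1 stop smaller aperture (darker).
Net change so far: 2 2/3 stops darker. Offset with the shutter speed: 0.5 → 0.6 → 0.8 → 1 → 1.3 → 1.6 → 2 → 2.5 → 3.2.

3.2 s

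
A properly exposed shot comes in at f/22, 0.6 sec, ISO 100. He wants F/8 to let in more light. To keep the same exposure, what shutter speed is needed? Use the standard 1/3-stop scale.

Aperture: f/22 → f/20 → f/18 → f/16 → f/14 → f/13 → f/11 → f/10 → f/9 → f/8 — 3 stops opened up (brighter).
Need 3 stops darker from the shutter speed: 0.6 → 0.5 → 0.4 → 0.3 → 1/4 → 1/5 → 1/6 → 1/8 → 1/10 → 1/13.

1/13s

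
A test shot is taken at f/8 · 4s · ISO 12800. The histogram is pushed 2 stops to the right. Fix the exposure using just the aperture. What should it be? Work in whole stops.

f/16

Overexposed by 2 stops → need 2 stops darker.
Aperture: f/8 → f/11 → f/16.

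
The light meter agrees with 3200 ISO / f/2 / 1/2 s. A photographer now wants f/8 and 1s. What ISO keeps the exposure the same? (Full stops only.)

Aperture: f/2 → f/2.8 → f/4 → f/5.6 → f/8 — 4 stops narrower (darker).
Shutter speed: 1/2 → 1 — 1 stop slower (brighter).
Net change so far: 3 stops darker. Offset with the ISO: 3200 → 6400 → 12800 → 25600.

ISO 25600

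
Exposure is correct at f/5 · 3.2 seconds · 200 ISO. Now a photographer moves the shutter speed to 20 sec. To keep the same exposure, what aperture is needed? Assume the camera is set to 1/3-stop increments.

Shutter speed: 3.2 → 4 → 5 → 6 → 8 → 10 → 13 → 15 → 20 — 2 2/3 stops longer (brighter).
Need 2 2/3 stops darker from the aperture: f/5 → f/5.6 → f/6.3 → f/7.1 → f/8 → f/9 → f/10 → f/11 → f/13.

f/13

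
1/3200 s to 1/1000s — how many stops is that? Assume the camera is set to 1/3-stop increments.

1/3200 → 1/2500 → 1/2000 → 1/1600 → 1/1250 → 1/1000 — count the steps: 5 third-stops = 1 2/3 stops.

1 2/3 stops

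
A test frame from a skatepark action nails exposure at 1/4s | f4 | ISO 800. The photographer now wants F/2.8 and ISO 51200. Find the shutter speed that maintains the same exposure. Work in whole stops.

Aperture: f/4 → f/2.8 — 1 stop wider (brighter).
ISO: 800 → 1600 → 3200 → 6400 → 12800 → 25600 → 51200 — 6 stops higher (brighter).
Net change so far: 7 stops brighter. Offset with the shutter speed: 1/4 → 1/8 → 1/15 → 1/30 → 1/60 → 1/125 → 1/250 → 1/500.

1/500s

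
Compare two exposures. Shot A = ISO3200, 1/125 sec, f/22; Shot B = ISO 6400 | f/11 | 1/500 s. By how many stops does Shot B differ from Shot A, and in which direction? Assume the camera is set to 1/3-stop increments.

1 stop brighter

Aperture: f/22 → f/20 → f/18 → f/16 → f/14 → f/13 → f/11 — 2 stops opened up (brighter).
Shutter speed: 1/125 → 1/160 → 1/200 → 1/250 → 1/320 → 1/400 → 1/500 — 2 stops faster (darker).
ISO: 3200 → 4000 → 5000 → 6400 — 1 stop higher (brighter).
Net: +2 −2 +1 = +1 stop.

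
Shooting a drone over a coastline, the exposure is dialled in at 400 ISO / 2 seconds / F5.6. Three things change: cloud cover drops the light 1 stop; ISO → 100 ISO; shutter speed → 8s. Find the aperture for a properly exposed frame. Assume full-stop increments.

f/4

Scene light: 1 stop darker.
ISO: 400 → 200 → 100 — 2 stops dropped (darker).
Shutter speed: 2 → 4 → 8 — 2 stops slower (brighter).
Net so far: 1 stop darker. Aperture: f/5.6 → f/4.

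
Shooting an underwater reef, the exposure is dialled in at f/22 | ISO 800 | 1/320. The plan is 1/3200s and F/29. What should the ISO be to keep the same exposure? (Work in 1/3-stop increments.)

ISO 12800

Shutter speed: 1/320 → 1/400 → 1/500 → 1/640 → 1/800 → 1/1000 → 1/1250 → 1/1600 → 1/2000 → 1/2500 → 1/3200 — 3 1/3 stops faster (darker).
Aperture: f/22 → f/25 → f/29 — 2/3 stop smaller aperture (darker).
Net change so far: 4 stops darker. Offset with the ISO: 800 → 1000 → 1250 → 1600 → 2000 → 2500 → 3200 → 4000 → 5000 → 6400 → 8000 → 10000 → 12800.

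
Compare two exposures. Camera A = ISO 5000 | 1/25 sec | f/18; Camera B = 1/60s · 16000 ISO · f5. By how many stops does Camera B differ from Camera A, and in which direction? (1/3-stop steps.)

Aperture: f/18 → f/16 → f/14 → f/13 → f/11 → f/10 → f/9 → f/8 → f/7.1 → f/6.3 → f/5.6 → f/5 — 3 2/3 stops larger aperture (brighter).
Shutter speed: 1/25 → 1/30 → 1/40 → 1/50 → 1/60 — 1 1/3 stops faster (darker).
ISO: 5000 → 6400 → 8000 → 10000 → 12800 → 16000 — 1 2/3 stops higher (brighter).
Net: +3 2/3 −1 1/3 +1 2/3 = +4 stops.

4 stops brighter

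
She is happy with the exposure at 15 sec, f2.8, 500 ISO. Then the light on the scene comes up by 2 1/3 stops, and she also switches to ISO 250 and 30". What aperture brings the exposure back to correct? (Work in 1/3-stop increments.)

f/6.3

Scene light: 2 1/3 stops brighter.
ISO: 500 → 400 → 320 → 250 — 1 stop lower (darker).
Shutter speed: 15 → 20 → 25 → 30 — 1 stop longer (brighter).
Net so far: 2 1/3 stops brighter. Aperture: f/2.8 → f/3.2 → f/3.5 → f/4 → f/4.5 → f/5 → f/5.6 → f/6.3.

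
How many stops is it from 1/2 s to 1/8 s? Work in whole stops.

1/2 → 1/4 → 1/8 — count the steps: 2 stops.

2 stops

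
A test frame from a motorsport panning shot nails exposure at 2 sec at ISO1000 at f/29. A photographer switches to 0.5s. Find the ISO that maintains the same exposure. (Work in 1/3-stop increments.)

ISO 4000

Shutter speed: 2 → 1.6 → 1.3 → 1 → 0.8 → 0.6 → 0.5 — 2 stops shorter (darker).
Need 2 stops brighter from the ISO: 1000 → 1250 → 1600 → 2000 → 2500 → 3200 → 4000.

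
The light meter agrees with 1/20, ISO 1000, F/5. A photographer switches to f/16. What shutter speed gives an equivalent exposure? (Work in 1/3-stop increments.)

Aperture: f/5 → f/5.6 → f/6.3 → f/7.1 → f/8 → f/9 → f/10 → f/11 → f/13 → f/14 → f/16 — 3 1/3 stops narrower (darker).
Need 3 1/3 stops brighter from the shutter speed: 1/20 → 1/15 → 1/13 → 1/10 → 1/8 → 1/6 → 1/5 → 1/4 → 0.3 → 0.4 → 0.5.

0.5 s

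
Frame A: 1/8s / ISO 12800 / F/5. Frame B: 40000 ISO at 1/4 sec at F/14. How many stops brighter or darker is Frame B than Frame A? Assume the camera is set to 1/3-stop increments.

1/3 stop darker

Aperture: f/5 → f/5.6 → f/6.3 → f/7.1 → f/8 → f/9 → f/10 → f/11 → f/13 → f/14 — 3 stops stopped down (darker).
Shutter speed: 1/8 → 1/6 → 1/5 → 1/4 — 1 stop slower (brighter).
ISO: 12800 → 16000 → 20000 → 25600 → 32000 → 40000 — 1 2/3 stops raised (brighter).
Net: −3 +1 +1 2/3 = −1/3 stops.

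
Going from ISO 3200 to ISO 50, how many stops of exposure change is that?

3200 → 1600 → 800 → 400 → 200 → 100 → 50 — count the steps: 6 stops.

6 stops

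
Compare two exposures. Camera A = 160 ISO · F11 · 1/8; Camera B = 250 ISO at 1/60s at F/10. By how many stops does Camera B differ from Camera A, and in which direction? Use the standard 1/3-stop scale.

2 stops darker

Aperture: f/11 → f/10 — 1/3 stop wider (brighter).
Shutter speed: 1/8 → 1/10 → 1/13 → 1/15 → 1/20 → 1/25 → 1/30 → 1/40 → 1/50 → 1/60 — 3 stops faster (darker).
ISO: 160 → 200 → 250 — 2/3 stop raised (brighter).
Net: +1/3 −3 +2/3 = −2 stops.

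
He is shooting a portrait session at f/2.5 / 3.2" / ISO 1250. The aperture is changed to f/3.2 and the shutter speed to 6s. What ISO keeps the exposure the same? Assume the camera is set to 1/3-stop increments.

Aperture: f/2.5 → f/2.8 → f/3.2 — 2/3 stop narrower (darker).
Shutter speed: 3.2 → 4 → 5 → 6 — 1 stop longer (brighter).
Net change so far: 1/3 stop brighter. Offset with the ISO: 1250 → 1000.

ISO 1000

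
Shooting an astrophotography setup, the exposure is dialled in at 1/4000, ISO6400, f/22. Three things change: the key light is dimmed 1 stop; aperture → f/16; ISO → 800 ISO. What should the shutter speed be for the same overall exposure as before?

1/500s

Scene light: 1 stop darker.
Aperture: f/22 → f/16 — 1 stop larger aperture (brighter).
ISO: 6400 → 3200 → 1600 → 800 — 3 stops dropped (darker).
Net so far: 3 stops darker. Shutter speed: 1/4000 → 1/2000 → 1/1000 → 1/500.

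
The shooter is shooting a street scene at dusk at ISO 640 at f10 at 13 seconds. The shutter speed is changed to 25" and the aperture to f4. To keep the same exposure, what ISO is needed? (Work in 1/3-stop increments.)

Shutter speed: 13 → 15 → 20 → 25 — 1 stop longer (brighter).
Aperture: f/10 → f/9 → f/8 → f/7.1 → f/6.3 → f/5.6 → f/5 → f/4.5 → f/4 — 2 2/3 stops larger aperture (brighter).
Net change so far: 3 2/3 stops brighter. Offset with the ISO: 640 → 500 → 400 → 320 → 250 → 200 → 160 → 125 → 100 → 80 → 64 → 50.

ISO 50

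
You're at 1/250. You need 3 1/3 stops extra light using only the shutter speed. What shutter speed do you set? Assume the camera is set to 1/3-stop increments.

Shutter speed: 1/250 → 1/200 → 1/160 → 1/125 → 1/100 → 1/80 → 1/60 → 1/50 → 1/40 → 1/30 → 1/25 — 3 1/3 stops longer (brighter).

1/25s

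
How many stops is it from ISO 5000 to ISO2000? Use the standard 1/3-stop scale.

1 1/3 stops

5000 → 4000 → 3200 → 2500 → 2000 — count the steps: 4 third-stops = 1 1/3 stops.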